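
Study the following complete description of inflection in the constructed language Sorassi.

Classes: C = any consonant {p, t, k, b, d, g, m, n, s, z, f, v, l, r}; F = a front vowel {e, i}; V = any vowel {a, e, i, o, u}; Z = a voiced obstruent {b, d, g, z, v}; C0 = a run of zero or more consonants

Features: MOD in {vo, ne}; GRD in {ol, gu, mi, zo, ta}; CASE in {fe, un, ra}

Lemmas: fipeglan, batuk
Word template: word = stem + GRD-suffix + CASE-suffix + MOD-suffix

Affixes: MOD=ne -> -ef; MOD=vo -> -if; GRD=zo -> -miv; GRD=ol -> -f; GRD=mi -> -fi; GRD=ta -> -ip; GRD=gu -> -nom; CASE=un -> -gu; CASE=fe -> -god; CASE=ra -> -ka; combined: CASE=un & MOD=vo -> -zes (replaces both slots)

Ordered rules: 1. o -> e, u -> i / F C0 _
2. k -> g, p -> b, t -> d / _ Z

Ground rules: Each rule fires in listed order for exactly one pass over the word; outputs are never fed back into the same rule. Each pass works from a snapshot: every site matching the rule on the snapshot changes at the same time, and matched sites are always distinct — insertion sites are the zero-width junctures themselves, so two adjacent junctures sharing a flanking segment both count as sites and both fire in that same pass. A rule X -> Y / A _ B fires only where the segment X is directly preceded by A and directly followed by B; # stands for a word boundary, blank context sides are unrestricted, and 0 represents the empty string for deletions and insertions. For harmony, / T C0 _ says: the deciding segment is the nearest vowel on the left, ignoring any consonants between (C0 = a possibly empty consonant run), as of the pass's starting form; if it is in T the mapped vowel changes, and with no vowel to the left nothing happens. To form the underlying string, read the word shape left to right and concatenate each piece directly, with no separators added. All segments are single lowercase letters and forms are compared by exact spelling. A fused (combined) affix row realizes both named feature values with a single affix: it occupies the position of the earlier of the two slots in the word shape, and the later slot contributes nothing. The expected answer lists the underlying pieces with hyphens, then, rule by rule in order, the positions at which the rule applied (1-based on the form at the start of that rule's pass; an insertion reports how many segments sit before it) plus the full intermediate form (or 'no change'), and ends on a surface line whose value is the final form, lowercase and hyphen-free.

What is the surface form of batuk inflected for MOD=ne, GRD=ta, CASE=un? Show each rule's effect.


underlying: batuk-ip-gu-ef
1. o -> e, u -> i / F C0 _: fires at position(s) 9: batukipgief
2. k -> g, p -> b, t -> d / _ Z: fires at position(s) 7: batukibgief
surface: batukibgief


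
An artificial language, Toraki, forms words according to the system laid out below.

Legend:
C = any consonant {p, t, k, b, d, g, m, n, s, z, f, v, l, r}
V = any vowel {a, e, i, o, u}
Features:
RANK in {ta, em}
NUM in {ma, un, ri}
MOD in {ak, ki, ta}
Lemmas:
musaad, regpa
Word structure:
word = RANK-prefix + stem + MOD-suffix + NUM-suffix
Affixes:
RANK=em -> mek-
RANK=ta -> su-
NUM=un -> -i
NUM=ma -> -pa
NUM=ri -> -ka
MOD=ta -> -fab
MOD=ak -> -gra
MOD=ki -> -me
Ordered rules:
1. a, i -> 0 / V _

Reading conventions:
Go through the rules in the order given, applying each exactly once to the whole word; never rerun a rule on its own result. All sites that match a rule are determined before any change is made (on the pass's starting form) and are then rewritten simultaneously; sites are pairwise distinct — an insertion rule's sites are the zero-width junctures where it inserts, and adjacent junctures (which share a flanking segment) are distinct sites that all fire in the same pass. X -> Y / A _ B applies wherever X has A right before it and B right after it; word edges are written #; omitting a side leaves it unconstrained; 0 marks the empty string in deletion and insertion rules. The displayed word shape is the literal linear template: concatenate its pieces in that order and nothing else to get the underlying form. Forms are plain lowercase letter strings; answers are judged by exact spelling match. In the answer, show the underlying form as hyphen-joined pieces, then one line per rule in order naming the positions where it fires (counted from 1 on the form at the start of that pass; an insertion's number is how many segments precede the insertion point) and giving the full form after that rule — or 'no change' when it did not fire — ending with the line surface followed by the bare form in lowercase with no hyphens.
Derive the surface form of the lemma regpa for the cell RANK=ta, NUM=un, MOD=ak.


underlying: su-regpa-gra-i
1. a, i -> 0 / V _: fires at position(s) 11: suregpagra
surface: suregpagra


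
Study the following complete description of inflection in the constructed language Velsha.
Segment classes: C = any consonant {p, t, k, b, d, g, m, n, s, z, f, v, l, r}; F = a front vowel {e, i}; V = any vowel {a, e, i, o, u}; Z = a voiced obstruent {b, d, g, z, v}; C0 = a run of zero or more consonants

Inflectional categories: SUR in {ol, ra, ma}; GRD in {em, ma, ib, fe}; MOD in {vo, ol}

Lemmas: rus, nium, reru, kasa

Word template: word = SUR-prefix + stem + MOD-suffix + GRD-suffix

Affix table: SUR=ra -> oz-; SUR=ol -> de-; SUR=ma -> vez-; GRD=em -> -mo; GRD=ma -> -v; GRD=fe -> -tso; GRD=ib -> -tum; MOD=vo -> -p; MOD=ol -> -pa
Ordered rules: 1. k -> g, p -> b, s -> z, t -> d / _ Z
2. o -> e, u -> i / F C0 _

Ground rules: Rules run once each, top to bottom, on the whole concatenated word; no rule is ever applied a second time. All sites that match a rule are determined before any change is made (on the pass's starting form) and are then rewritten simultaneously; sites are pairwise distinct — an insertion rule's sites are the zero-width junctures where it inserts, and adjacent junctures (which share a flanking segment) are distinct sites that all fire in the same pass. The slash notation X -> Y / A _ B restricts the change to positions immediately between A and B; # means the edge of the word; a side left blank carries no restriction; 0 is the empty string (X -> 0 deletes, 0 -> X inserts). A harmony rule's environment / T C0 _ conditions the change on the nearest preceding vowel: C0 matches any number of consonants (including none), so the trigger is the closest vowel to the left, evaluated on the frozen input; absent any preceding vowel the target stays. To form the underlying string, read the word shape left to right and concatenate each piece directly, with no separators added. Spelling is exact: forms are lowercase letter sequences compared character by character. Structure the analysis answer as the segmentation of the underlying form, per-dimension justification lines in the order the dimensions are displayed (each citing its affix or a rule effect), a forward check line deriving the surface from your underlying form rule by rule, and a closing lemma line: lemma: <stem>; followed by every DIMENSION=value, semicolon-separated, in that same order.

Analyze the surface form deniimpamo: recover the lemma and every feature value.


underlying: de-nium-pa-mo
SUR=ol - signalled by the affix de-
GRD=em - signalled by the affix -mo
MOD=ol - signalled by the affix -pa
check: deniumpamo -> deniumpamo -> deniimpamo
lemma: nium; SUR=ol; GRD=em; MOD=ol


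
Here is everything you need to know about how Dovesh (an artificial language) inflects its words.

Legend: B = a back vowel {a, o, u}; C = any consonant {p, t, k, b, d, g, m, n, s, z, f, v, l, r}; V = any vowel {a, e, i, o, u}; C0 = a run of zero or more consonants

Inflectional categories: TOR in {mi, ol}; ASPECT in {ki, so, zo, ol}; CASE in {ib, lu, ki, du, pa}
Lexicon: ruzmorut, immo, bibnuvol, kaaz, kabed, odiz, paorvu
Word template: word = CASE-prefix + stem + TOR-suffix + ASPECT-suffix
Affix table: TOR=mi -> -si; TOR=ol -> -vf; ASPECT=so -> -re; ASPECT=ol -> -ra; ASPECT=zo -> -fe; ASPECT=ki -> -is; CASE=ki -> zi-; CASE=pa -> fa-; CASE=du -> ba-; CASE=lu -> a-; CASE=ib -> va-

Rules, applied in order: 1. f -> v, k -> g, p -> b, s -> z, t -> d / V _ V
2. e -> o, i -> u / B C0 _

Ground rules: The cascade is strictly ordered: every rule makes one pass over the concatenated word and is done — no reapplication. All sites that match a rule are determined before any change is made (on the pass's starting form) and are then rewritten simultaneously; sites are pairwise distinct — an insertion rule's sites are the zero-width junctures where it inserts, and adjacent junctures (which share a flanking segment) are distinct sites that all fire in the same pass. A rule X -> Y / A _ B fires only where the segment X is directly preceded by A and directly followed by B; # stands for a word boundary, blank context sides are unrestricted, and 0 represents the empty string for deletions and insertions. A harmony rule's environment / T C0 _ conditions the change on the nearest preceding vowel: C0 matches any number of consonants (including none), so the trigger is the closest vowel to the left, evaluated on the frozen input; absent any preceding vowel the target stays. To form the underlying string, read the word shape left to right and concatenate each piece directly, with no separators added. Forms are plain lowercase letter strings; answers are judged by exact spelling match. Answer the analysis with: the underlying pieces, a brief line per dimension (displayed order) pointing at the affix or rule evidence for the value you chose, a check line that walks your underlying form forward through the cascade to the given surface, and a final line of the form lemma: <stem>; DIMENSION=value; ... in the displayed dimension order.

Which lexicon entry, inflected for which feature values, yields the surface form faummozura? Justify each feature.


underlying: fa-immo-si-ra
TOR=mi - signalled by the affix -si
ASPECT=ol - signalled by the affix -ra
CASE=pa - signalled by the affix fa-
check: faimmosira -> faimmozira -> faummozura
lemma: immo; TOR=mi; ASPECT=ol; CASE=pa


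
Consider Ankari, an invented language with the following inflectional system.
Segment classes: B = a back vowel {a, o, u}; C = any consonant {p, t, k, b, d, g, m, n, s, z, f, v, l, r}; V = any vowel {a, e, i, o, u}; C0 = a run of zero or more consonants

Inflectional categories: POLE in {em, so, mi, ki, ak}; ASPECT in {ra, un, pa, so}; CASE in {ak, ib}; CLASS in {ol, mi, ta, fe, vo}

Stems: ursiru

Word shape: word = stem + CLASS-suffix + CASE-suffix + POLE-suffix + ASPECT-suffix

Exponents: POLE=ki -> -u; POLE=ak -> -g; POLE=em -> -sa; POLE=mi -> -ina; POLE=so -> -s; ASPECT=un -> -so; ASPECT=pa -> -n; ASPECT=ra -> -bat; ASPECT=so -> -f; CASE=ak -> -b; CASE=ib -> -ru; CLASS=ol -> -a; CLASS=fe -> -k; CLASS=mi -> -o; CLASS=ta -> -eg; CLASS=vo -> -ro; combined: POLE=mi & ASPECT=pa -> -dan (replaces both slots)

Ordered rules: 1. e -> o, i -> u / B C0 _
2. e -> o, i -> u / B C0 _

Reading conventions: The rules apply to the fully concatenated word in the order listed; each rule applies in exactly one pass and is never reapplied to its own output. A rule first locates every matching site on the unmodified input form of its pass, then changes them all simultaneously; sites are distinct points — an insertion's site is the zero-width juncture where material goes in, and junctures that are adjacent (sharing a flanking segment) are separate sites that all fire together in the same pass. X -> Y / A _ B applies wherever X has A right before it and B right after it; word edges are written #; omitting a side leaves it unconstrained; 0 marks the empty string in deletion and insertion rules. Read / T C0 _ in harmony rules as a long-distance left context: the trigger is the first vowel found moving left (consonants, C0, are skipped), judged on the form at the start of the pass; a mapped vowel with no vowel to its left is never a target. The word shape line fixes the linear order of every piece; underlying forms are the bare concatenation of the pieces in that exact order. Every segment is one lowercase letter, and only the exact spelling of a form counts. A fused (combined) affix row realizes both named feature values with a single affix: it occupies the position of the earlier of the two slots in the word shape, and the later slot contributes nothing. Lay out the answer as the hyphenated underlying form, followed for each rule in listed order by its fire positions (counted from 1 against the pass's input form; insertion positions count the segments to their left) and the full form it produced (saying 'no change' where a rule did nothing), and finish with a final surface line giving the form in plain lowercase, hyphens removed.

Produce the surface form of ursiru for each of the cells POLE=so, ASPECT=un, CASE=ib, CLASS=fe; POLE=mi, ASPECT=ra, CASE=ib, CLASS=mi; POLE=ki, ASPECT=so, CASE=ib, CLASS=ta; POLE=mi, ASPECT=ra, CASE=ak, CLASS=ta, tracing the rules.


cell POLE=so, ASPECT=un, CASE=ib, CLASS=fe:
underlying: ursiru-k-ru-s-so
1. e -> o, i -> u / B C0 _: fires at position(s) 4: ursurukrusso
2. e -> o, i -> u / B C0 _: no change
surface: ursurukrusso

cell POLE=mi, ASPECT=ra, CASE=ib, CLASS=mi:
underlying: ursiru-o-ru-ina-bat
1. e -> o, i -> u / B C0 _: fires at position(s) 4, 10: ursuruoruunabat
2. e -> o, i -> u / B C0 _: no change
surface: ursuruoruunabat

cell POLE=ki, ASPECT=so, CASE=ib, CLASS=ta:
underlying: ursiru-eg-ru-u-f
1. e -> o, i -> u / B C0 _: fires at position(s) 4, 7: ursuruogruuf
2. e -> o, i -> u / B C0 _: no change
surface: ursuruogruuf

cell POLE=mi, ASPECT=ra, CASE=ak, CLASS=ta:
underlying: ursiru-eg-b-ina-bat
1. e -> o, i -> u / B C0 _: fires at position(s) 4, 7: ursuruogbinabat
2. e -> o, i -> u / B C0 _: fires at position(s) 10: ursuruogbunabat
surface: ursuruogbunabat


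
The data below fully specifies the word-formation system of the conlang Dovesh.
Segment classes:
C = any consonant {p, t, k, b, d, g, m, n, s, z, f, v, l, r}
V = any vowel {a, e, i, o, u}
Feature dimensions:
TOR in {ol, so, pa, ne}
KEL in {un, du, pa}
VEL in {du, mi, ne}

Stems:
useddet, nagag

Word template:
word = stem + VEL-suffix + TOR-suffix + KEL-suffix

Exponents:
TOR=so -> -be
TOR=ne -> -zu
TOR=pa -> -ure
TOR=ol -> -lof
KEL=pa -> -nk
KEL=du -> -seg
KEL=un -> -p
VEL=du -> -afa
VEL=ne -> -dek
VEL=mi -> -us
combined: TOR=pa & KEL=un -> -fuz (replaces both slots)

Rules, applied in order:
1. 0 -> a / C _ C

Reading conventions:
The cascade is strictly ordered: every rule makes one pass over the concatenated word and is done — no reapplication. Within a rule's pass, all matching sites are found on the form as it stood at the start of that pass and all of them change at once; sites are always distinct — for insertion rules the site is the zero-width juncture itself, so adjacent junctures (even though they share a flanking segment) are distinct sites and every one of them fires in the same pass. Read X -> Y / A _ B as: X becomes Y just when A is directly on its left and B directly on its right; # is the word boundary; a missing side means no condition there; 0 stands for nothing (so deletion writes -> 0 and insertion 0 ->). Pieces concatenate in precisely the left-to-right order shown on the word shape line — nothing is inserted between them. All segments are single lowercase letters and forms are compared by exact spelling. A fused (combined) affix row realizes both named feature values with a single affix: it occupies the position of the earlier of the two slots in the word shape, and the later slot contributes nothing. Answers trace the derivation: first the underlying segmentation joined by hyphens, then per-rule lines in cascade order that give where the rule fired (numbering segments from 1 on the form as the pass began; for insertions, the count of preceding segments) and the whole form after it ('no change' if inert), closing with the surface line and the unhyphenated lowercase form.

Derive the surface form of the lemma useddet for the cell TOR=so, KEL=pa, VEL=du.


underlying: useddet-afa-be-nk
1. 0 -> a / C _ C: inserts after position(s) 4, 13: usedadetafabenak
surface: usedadetafabenak


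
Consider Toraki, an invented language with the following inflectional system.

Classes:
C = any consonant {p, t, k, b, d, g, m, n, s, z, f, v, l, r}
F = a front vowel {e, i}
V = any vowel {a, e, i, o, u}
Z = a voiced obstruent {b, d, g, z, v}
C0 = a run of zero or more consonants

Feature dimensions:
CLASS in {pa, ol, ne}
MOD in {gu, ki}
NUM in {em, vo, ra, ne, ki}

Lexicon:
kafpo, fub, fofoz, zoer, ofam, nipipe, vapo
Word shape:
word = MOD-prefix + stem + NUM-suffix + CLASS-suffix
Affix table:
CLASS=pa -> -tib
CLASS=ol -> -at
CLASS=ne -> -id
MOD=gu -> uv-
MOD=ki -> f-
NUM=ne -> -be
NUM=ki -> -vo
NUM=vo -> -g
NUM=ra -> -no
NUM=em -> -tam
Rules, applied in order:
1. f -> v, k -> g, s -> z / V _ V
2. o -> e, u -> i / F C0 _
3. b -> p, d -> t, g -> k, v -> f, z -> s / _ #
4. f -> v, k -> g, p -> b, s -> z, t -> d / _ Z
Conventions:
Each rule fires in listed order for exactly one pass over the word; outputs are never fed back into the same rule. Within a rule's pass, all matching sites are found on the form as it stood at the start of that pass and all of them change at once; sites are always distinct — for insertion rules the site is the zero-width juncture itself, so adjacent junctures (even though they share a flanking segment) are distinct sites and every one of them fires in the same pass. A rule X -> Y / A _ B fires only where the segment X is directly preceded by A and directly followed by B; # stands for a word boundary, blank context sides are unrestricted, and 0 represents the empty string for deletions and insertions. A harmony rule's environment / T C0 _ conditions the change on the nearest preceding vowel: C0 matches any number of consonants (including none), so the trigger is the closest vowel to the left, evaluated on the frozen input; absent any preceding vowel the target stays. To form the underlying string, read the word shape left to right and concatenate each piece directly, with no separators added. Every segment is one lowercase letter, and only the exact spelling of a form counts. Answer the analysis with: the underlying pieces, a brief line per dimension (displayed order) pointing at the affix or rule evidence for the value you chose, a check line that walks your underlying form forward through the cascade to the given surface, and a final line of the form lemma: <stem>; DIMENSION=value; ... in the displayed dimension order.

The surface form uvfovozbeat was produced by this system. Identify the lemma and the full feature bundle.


underlying: uv-fofoz-be-at
CLASS=ol - signalled by the affix -at
MOD=gu - signalled by the affix uv-
NUM=ne - signalled by the affix -be
check: uvfofozbeat -> uvfovozbeat -> uvfovozbeat -> uvfovozbeat -> uvfovozbeat
lemma: fofoz; CLASS=ol; MOD=gu; NUM=ne


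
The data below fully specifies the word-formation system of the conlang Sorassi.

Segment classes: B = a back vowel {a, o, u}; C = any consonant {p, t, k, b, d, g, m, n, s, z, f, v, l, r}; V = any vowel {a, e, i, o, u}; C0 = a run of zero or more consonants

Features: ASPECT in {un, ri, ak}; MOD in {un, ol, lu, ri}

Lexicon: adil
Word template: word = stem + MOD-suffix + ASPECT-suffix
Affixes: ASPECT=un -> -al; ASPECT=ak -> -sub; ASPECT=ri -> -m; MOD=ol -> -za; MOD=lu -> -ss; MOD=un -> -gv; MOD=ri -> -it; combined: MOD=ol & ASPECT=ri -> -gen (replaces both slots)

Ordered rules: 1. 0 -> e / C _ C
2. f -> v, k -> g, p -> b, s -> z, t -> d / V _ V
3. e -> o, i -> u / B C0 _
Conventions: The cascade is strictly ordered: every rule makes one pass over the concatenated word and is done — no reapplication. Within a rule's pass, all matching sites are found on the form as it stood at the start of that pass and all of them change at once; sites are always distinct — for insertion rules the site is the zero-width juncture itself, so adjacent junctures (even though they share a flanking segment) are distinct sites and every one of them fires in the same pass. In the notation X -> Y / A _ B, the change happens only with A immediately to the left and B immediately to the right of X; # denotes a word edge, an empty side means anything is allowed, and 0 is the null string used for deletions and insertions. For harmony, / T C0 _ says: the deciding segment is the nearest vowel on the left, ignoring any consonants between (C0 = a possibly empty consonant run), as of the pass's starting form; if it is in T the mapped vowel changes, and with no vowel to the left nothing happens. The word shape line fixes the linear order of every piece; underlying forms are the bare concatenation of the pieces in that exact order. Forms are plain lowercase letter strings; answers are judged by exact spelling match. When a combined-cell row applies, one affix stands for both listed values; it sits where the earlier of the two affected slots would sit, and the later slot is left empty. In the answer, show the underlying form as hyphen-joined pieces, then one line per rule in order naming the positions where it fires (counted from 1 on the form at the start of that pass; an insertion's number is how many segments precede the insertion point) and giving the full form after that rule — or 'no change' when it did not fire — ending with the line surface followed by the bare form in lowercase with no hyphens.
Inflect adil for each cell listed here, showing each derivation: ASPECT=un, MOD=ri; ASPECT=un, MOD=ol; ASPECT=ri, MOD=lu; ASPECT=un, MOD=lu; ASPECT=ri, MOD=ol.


cell ASPECT=un, MOD=ri:
underlying: adil-it-al
1. 0 -> e / C _ C: no change
2. f -> v, k -> g, p -> b, s -> z, t -> d / V _ V: fires at position(s) 6: adilidal
3. e -> o, i -> u / B C0 _: fires at position(s) 3: adulidal
surface: adulidal

cell ASPECT=un, MOD=ol:
underlying: adil-za-al
1. 0 -> e / C _ C: inserts after position(s) 4: adilezaal
2. f -> v, k -> g, p -> b, s -> z, t -> d / V _ V: no change
3. e -> o, i -> u / B C0 _: fires at position(s) 3: adulezaal
surface: adulezaal

cell ASPECT=ri, MOD=lu:
underlying: adil-ss-m
1. 0 -> e / C _ C: inserts after position(s) 4, 5, 6: adilesesem
2. f -> v, k -> g, p -> b, s -> z, t -> d / V _ V: fires at position(s) 6, 8: adilezezem
3. e -> o, i -> u / B C0 _: fires at position(s) 3: adulezezem
surface: adulezezem

cell ASPECT=un, MOD=lu:
underlying: adil-ss-al
1. 0 -> e / C _ C: inserts after position(s) 4, 5: adilesesal
2. f -> v, k -> g, p -> b, s -> z, t -> d / V _ V: fires at position(s) 6, 8: adilezezal
3. e -> o, i -> u / B C0 _: fires at position(s) 3: adulezezal
surface: adulezezal

cell ASPECT=ri, MOD=ol:
underlying: adil-gen
1. 0 -> e / C _ C: inserts after position(s) 4: adilegen
2. f -> v, k -> g, p -> b, s -> z, t -> d / V _ V: no change
3. e -> o, i -> u / B C0 _: fires at position(s) 3: adulegen
surface: adulegen


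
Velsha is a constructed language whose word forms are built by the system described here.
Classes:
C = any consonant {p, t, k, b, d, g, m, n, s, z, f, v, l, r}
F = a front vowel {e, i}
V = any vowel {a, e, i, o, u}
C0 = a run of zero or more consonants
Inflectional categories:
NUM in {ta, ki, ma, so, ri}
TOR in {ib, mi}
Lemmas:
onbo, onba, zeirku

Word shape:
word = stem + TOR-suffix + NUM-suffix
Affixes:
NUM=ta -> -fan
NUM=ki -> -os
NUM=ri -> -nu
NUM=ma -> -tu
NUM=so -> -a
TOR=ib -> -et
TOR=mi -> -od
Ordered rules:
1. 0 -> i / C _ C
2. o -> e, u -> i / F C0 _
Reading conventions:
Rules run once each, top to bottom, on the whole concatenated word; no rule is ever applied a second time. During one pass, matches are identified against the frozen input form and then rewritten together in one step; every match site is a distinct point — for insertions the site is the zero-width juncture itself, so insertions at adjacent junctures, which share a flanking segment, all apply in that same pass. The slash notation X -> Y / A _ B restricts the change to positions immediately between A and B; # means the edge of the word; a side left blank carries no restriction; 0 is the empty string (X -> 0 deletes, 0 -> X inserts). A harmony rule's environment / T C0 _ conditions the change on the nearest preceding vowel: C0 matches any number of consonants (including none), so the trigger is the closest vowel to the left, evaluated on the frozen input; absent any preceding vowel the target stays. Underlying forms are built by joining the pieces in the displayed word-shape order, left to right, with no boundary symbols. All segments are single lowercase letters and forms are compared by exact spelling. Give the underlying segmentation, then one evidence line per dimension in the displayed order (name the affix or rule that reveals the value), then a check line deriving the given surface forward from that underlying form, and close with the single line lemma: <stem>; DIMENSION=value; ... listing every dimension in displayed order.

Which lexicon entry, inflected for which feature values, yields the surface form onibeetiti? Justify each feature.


underlying: onbo-et-tu
NUM=ma - signalled by the affix -tu
TOR=ib - signalled by the affix -et
check: onboettu -> oniboetitu -> onibeetiti
lemma: onbo; NUM=ma; TOR=ib


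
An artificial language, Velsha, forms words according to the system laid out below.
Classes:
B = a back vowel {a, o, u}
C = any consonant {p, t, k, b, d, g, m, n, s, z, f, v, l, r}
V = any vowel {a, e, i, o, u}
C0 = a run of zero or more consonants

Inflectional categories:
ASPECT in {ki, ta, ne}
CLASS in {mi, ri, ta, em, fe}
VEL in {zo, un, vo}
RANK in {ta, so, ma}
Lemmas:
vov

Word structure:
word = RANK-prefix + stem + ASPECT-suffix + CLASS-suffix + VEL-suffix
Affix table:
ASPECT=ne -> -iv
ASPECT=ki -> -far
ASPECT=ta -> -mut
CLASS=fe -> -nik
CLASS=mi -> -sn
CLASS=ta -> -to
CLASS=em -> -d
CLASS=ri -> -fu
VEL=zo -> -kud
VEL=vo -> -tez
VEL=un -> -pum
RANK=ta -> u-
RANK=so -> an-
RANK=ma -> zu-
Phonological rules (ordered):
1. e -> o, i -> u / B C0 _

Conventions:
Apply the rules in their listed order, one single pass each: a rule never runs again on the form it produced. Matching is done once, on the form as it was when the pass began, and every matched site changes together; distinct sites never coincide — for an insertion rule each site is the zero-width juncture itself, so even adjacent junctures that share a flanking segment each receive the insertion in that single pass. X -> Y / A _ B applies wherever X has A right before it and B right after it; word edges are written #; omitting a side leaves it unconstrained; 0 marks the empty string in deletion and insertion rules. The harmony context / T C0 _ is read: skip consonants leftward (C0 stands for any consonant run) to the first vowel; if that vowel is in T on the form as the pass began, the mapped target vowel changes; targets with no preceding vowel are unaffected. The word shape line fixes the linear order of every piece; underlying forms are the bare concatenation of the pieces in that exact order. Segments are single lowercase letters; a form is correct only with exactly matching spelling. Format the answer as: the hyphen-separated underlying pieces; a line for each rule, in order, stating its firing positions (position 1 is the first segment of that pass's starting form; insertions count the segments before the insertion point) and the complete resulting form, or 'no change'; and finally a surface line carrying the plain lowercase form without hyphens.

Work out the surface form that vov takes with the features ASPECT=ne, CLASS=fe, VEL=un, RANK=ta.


underlying: u-vov-iv-nik-pum
1. e -> o, i -> u / B C0 _: fires at position(s) 5: uvovuvnikpum
surface: uvovuvnikpum


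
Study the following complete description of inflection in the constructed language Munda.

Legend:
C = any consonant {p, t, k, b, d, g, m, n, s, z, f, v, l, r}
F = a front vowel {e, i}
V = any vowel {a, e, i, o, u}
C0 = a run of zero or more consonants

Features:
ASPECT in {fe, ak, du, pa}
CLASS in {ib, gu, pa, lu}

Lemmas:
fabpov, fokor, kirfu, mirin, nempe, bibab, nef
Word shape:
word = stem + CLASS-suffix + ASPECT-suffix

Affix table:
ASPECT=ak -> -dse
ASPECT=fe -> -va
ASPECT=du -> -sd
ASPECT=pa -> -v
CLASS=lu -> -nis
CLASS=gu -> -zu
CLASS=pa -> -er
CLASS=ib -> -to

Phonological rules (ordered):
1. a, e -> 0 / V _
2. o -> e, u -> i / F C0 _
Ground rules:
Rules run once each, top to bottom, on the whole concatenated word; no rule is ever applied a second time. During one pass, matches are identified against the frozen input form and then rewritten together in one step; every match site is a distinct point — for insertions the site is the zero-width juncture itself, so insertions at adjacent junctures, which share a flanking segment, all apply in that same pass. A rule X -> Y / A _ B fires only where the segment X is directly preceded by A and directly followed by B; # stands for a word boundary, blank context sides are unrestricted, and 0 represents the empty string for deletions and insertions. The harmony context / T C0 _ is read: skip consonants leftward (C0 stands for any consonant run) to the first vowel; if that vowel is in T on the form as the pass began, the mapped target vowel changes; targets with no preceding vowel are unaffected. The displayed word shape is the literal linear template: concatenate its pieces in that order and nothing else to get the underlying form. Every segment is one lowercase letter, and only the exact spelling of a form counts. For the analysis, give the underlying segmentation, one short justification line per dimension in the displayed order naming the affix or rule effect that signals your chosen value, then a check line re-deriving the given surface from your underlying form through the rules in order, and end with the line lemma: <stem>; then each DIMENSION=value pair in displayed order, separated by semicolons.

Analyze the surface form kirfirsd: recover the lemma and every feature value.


underlying: kirfu-er-sd
ASPECT=du - signalled by the affix -sd
CLASS=pa - signalled by the affix -er
check: kirfuersd -> kirfursd -> kirfirsd
lemma: kirfu; ASPECT=du; CLASS=pa


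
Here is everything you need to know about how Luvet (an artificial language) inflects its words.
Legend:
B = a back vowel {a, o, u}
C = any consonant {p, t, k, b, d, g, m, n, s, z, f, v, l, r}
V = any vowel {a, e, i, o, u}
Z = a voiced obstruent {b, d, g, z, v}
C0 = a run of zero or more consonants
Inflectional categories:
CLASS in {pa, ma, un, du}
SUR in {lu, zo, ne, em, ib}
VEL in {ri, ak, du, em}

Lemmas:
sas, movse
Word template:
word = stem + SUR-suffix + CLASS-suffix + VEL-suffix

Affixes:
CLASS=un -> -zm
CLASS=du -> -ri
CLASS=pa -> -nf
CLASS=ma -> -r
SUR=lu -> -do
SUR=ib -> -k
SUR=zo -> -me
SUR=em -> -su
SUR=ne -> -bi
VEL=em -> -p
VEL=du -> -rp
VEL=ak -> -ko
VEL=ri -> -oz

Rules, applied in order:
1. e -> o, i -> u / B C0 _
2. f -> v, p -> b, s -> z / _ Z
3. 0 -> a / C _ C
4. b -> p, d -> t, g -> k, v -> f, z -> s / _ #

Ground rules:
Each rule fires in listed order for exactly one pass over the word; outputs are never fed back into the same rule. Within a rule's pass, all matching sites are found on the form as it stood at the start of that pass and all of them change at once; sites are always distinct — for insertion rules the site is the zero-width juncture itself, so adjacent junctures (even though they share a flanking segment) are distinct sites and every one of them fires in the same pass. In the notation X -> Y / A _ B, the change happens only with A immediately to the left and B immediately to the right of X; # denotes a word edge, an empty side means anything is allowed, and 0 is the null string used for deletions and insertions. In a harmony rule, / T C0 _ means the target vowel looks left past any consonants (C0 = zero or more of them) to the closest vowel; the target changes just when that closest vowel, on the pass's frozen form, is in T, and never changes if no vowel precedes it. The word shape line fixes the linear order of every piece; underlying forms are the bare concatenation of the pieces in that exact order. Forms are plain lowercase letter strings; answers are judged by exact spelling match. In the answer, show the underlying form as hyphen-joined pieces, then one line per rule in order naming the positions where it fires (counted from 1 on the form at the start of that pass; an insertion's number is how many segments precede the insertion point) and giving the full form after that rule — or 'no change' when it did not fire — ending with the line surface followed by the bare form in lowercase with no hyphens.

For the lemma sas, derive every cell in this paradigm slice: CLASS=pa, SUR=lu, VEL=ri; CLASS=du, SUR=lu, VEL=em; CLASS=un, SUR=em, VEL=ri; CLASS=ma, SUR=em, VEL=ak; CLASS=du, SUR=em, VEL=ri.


cell CLASS=pa, SUR=lu, VEL=ri:
underlying: sas-do-nf-oz
1. e -> o, i -> u / B C0 _: no change
2. f -> v, p -> b, s -> z / _ Z: fires at position(s) 3: sazdonfoz
3. 0 -> a / C _ C: inserts after position(s) 3, 6: sazadonafoz
4. b -> p, d -> t, g -> k, v -> f, z -> s / _ #: fires at position(s) 11: sazadonafos
surface: sazadonafos

cell CLASS=du, SUR=lu, VEL=em:
underlying: sas-do-ri-p
1. e -> o, i -> u / B C0 _: fires at position(s) 7: sasdorup
2. f -> v, p -> b, s -> z / _ Z: fires at position(s) 3: sazdorup
3. 0 -> a / C _ C: inserts after position(s) 3: sazadorup
4. b -> p, d -> t, g -> k, v -> f, z -> s / _ #: no change
surface: sazadorup

cell CLASS=un, SUR=em, VEL=ri:
underlying: sas-su-zm-oz
1. e -> o, i -> u / B C0 _: no change
2. f -> v, p -> b, s -> z / _ Z: no change
3. 0 -> a / C _ C: inserts after position(s) 3, 6: sasasuzamoz
4. b -> p, d -> t, g -> k, v -> f, z -> s / _ #: fires at position(s) 11: sasasuzamos
surface: sasasuzamos

cell CLASS=ma, SUR=em, VEL=ak:
underlying: sas-su-r-ko
1. e -> o, i -> u / B C0 _: no change
2. f -> v, p -> b, s -> z / _ Z: no change
3. 0 -> a / C _ C: inserts after position(s) 3, 6: sasasurako
4. b -> p, d -> t, g -> k, v -> f, z -> s / _ #: no change
surface: sasasurako

cell CLASS=du, SUR=em, VEL=ri:
underlying: sas-su-ri-oz
1. e -> o, i -> u / B C0 _: fires at position(s) 7: sassuruoz
2. f -> v, p -> b, s -> z / _ Z: no change
3. 0 -> a / C _ C: inserts after position(s) 3: sasasuruoz
4. b -> p, d -> t, g -> k, v -> f, z -> s / _ #: fires at position(s) 10: sasasuruos
surface: sasasuruos


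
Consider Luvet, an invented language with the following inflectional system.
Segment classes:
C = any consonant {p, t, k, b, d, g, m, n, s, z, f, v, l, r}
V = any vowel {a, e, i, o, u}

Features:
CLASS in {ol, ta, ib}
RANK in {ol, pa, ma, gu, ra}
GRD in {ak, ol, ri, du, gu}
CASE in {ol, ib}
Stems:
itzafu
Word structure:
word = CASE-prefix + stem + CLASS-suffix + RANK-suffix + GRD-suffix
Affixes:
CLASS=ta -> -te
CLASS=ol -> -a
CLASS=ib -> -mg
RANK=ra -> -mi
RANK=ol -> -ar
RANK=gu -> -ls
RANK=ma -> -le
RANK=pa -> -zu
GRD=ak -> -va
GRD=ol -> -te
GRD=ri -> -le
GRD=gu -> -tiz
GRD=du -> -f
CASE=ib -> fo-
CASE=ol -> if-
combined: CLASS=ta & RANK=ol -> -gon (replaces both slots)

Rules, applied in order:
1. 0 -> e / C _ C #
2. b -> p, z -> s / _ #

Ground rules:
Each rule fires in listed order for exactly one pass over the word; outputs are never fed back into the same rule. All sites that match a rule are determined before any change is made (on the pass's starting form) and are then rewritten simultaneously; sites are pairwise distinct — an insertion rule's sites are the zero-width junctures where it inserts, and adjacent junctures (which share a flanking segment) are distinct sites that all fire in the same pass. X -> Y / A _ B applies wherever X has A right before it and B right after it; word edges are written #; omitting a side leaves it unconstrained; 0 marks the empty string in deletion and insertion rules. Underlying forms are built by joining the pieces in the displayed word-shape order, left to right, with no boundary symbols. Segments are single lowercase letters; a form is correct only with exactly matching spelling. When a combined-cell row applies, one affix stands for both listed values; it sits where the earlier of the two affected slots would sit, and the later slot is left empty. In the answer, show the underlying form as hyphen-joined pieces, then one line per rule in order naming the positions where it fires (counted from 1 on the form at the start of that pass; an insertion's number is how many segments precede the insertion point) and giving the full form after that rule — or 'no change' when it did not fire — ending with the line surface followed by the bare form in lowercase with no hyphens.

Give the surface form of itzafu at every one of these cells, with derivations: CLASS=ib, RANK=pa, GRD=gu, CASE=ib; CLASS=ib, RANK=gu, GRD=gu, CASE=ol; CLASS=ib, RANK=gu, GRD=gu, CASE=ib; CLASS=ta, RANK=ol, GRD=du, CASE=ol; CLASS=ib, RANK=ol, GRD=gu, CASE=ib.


cell CLASS=ib, RANK=pa, GRD=gu, CASE=ib:
underlying: fo-itzafu-mg-zu-tiz
1. 0 -> e / C _ C #: no change
2. b -> p, z -> s / _ #: fires at position(s) 15: foitzafumgzutis
surface: foitzafumgzutis

cell CLASS=ib, RANK=gu, GRD=gu, CASE=ol:
underlying: if-itzafu-mg-ls-tiz
1. 0 -> e / C _ C #: no change
2. b -> p, z -> s / _ #: fires at position(s) 15: ifitzafumglstis
surface: ifitzafumglstis

cell CLASS=ib, RANK=gu, GRD=gu, CASE=ib:
underlying: fo-itzafu-mg-ls-tiz
1. 0 -> e / C _ C #: no change
2. b -> p, z -> s / _ #: fires at position(s) 15: foitzafumglstis
surface: foitzafumglstis

cell CLASS=ta, RANK=ol, GRD=du, CASE=ol:
underlying: if-itzafu-gon-f
1. 0 -> e / C _ C #: inserts after position(s) 11: ifitzafugonef
2. b -> p, z -> s / _ #: no change
surface: ifitzafugonef

cell CLASS=ib, RANK=ol, GRD=gu, CASE=ib:
underlying: fo-itzafu-mg-ar-tiz
1. 0 -> e / C _ C #: no change
2. b -> p, z -> s / _ #: fires at position(s) 15: foitzafumgartis
surface: foitzafumgartis


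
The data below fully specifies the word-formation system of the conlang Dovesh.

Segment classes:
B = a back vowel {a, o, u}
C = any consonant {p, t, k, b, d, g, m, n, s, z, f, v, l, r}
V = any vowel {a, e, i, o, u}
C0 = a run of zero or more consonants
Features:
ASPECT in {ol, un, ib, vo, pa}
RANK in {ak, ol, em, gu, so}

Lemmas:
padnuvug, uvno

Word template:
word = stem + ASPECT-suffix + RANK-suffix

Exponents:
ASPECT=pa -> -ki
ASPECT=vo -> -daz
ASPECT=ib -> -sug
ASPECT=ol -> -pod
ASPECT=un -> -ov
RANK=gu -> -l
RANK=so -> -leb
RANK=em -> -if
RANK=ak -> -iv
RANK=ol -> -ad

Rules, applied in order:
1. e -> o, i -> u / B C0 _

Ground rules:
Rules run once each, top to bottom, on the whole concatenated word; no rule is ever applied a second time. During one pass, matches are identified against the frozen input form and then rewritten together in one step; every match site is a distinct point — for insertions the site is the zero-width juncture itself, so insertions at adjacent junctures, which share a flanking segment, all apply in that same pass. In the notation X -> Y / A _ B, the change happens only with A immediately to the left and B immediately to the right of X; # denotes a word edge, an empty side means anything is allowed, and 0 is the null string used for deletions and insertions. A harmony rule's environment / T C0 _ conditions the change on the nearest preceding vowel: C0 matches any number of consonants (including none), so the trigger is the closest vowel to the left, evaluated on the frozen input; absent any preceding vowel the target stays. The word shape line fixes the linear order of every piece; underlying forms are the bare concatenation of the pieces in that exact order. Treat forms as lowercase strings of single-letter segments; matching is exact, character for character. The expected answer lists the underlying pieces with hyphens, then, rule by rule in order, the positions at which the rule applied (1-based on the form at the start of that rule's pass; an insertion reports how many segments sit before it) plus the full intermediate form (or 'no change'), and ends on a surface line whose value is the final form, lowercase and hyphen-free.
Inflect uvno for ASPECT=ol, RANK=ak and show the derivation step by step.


underlying: uvno-pod-iv
1. e -> o, i -> u / B C0 _: fires at position(s) 8: uvnopoduv
surface: uvnopoduv


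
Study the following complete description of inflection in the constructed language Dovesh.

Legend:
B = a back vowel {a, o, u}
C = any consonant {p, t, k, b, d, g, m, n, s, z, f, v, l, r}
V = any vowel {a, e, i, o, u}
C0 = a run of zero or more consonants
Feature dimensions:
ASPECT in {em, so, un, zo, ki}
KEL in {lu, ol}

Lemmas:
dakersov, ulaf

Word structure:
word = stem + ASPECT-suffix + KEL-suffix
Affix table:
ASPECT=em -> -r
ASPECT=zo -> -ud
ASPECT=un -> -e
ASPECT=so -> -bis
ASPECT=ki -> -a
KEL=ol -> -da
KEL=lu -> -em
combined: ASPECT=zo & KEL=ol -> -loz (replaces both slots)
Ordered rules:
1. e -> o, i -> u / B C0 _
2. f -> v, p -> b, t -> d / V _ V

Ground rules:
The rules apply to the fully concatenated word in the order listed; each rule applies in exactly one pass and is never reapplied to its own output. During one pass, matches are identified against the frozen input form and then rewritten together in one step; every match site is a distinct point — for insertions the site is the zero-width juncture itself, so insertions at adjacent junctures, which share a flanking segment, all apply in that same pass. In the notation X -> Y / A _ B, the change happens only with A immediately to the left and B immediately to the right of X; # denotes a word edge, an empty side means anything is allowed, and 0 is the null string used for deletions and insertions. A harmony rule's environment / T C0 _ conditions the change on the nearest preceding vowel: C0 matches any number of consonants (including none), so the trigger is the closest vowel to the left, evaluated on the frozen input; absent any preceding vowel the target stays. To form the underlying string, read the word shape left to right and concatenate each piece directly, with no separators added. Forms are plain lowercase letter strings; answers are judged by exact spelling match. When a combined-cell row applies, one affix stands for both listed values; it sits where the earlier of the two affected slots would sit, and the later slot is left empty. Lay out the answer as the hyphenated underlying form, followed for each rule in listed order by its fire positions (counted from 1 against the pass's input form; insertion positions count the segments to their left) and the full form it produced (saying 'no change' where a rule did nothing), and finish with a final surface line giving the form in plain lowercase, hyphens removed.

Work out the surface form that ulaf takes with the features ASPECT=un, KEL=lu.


underlying: ulaf-e-em
1. e -> o, i -> u / B C0 _: fires at position(s) 5: ulafoem
2. f -> v, p -> b, t -> d / V _ V: fires at position(s) 4: ulavoem
surface: ulavoem
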